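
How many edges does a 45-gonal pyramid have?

A pyramid on an n-gon base has one n-gon and n triangles: V = 45 + 1 = 46, E = 2·45 = 90, F = 45 + 1 = 46.

90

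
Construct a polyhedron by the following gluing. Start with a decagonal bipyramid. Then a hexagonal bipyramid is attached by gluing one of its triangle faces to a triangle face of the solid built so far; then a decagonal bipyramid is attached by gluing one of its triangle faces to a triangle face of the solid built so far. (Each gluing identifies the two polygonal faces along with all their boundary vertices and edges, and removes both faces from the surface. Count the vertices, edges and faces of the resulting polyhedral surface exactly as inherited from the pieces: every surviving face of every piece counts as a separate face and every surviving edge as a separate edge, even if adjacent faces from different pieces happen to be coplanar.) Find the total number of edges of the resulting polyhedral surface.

72

A decagonal bipyramid: V=12, E=30, F=20.
Attach a hexagonal bipyramid (V=8, E=18, F=12) along a 3-gon: merge 3 vertices and 3 edges, delete both glued faces → V=17, E=45, F=30.
Attach a decagonal bipyramid (V=12, E=30, F=20) along a 3-gon: merge 3 vertices and 3 edges, delete both glued faces → V=26, E=72, F=48.
Check: V − E + F = 26 − 72 + 48 = 2.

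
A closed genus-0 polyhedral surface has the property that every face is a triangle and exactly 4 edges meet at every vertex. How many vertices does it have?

Each face has 3 edges and each edge borders two faces, so 2E = 3F.
Each vertex has degree 4, so 4V = 2E and hence V = 3F/4.
Euler: V − E + F = 2 ⇒ (3F/4) − (3F/2) + F = 2.
Multiply by 8: (6 − 12 + 8)F = 16, i.e. 2F = 16.
So F = 8, E = 3·8/2 = 12, V = 3·8/4 = 6.

6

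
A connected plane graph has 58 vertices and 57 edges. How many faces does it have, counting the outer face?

1

Euler's formula for a connected plane graph: V − E + F = 2, so F = 2 − 58 + 57 = 1.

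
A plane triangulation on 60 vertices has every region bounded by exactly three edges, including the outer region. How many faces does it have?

116

In a plane triangulation 3F = 2E and V − E + F = 2, so F = 2V − 4 = 2·60 − 4 = 116.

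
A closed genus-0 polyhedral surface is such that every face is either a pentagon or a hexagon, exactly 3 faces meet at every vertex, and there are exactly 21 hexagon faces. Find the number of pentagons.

12

Let x be the number of pentagons; then F = 21 + x.
Edge–face incidences: 2E = 6·21 + 5·x = 126 + 5x.
Every vertex has degree 3, so 3V = 2E.
Euler: V − E + F = 2 ⇒ (2E)/3 − E + (21 + x) = 2.
Multiply by 6: 2·(2E) − 3·(2E) + 6·(21 + x) = 12, i.e. 126 + 6x − (126 + 5x) = 12.
Collecting terms: x = 12.
Then 2E = 126 + 5·12 = 186, so E = 93, V = 2E/3 = 62, F = 21 + 12 = 33.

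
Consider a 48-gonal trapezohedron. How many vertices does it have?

The n-trapezohedron (dual of the n-antiprism) has V = 2·48 + 2 = 98, E = 4·48 = 192, F = 2·48 = 96.

98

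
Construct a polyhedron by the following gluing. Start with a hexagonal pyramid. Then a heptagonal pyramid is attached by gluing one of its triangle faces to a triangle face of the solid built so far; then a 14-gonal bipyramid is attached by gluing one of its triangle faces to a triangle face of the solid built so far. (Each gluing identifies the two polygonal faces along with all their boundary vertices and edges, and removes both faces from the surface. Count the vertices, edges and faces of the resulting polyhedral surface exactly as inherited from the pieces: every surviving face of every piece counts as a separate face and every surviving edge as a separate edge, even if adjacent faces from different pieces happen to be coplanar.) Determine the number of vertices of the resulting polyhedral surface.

A hexagonal pyramid: V=7, E=12, F=7.
Attach a heptagonal pyramid (V=8, E=14, F=8) along a 3-gon: merge 3 vertices and 3 edges, delete both glued faces → V=12, E=23, F=13.
Attach a 14-gonal bipyramid (V=16, E=42, F=28) along a 3-gon: merge 3 vertices and 3 edges, delete both glued faces → V=25, E=62, F=39.
Check: V − E + F = 25 − 62 + 39 = 2.

25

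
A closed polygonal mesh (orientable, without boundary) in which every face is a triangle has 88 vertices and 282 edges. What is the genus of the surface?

4

Every face is a triangle and each edge borders two faces, so 3F = 2·282, giving F = 188.
χ = V − E + F = 88 − 282 + 188 = -6.
For a closed orientable surface χ = 2 − 2g, so g = (2 − (-6))/2 = 4.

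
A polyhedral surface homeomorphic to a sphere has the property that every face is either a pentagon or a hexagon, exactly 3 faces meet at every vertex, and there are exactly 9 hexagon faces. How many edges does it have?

Let x be the number of pentagons; then F = 9 + x.
Edge–face incidences: 2E = 6·9 + 5·x = 54 + 5x.
Every vertex has degree 3, so 3V = 2E.
Euler: V − E + F = 2 ⇒ (2E)/3 − E + (9 + x) = 2.
Multiply by 6: 2·(2E) − 3·(2E) + 6·(9 + x) = 12, i.e. 54 + 6x − (54 + 5x) = 12.
Collecting terms: x = 12.
Then 2E = 54 + 5·12 = 114, so E = 57, V = 2E/3 = 38, F = 9 + 12 = 21.

57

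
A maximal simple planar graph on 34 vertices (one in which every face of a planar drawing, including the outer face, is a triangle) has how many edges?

In a plane triangulation 3F = 2E and V − E + F = 2, so E = 3V − 6 = 3·34 − 6 = 96.

96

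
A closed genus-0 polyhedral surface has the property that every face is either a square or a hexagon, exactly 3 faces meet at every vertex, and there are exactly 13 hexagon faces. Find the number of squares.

6

Let x be the number of squares; then F = 13 + x.
Edge–face incidences: 2E = 6·13 + 4·x = 78 + 4x.
Every vertex has degree 3, so 3V = 2E.
Euler: V − E + F = 2 ⇒ (2E)/3 − E + (13 + x) = 2.
Multiply by 6: 2·(2E) − 3·(2E) + 6·(13 + x) = 12, i.e. 78 + 6x − (78 + 4x) = 12.
Collecting terms: 2x = 12, so x = 6.
Then 2E = 78 + 4·6 = 102, so E = 51, V = 2E/3 = 34, F = 13 + 6 = 19.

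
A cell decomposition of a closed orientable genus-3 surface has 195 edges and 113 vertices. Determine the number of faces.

For a closed orientable surface of genus 3, χ = 2 − 2·3 = -4.
F = -4 − V + E = -4 − 113 + 195 = 78.

78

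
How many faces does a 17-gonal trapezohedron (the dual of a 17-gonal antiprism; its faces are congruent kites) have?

The n-trapezohedron (dual of the n-antiprism) has V = 2·17 + 2 = 36, E = 4·17 = 68, F = 2·17 = 34.

34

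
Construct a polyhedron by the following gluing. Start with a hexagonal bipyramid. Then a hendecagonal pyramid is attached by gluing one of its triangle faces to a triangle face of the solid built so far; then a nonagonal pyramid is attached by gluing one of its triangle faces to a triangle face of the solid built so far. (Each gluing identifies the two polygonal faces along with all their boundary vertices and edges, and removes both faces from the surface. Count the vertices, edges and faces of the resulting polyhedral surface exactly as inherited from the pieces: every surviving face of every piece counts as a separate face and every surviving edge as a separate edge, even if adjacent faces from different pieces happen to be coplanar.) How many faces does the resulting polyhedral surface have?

A hexagonal bipyramid: V=8, E=18, F=12.
Attach a hendecagonal pyramid (V=12, E=22, F=12) along a 3-gon: merge 3 vertices and 3 edges, delete both glued faces → V=17, E=37, F=22.
Attach a nonagonal pyramid (V=10, E=18, F=10) along a 3-gon: merge 3 vertices and 3 edges, delete both glued faces → V=24, E=52, F=30.
Check: V − E + F = 24 − 52 + 30 = 2.

30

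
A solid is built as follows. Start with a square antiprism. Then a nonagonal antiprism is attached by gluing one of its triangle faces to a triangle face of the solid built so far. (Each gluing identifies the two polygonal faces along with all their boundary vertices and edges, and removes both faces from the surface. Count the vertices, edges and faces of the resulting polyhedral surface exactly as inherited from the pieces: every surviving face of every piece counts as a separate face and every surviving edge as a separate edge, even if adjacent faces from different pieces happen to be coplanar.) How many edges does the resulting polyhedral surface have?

49

A square antiprism: V=8, E=16, F=10.
Attach a nonagonal antiprism (V=18, E=36, F=20) along a 3-gon: merge 3 vertices and 3 edges, delete both glued faces → V=23, E=49, F=28.
Check: V − E + F = 23 − 49 + 28 = 2.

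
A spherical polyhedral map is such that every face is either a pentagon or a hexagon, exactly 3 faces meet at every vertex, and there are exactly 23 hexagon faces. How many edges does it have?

Let x be the number of pentagons; then F = 23 + x.
Edge–face incidences: 2E = 6·23 + 5·x = 138 + 5x.
Every vertex has degree 3, so 3V = 2E.
Euler: V − E + F = 2 ⇒ (2E)/3 − E + (23 + x) = 2.
Multiply by 6: 2·(2E) − 3·(2E) + 6·(23 + x) = 12, i.e. 138 + 6x − (138 + 5x) = 12.
Collecting terms: x = 12.
Then 2E = 138 + 5·12 = 198, so E = 99, V = 2E/3 = 66, F = 23 + 12 = 35.

99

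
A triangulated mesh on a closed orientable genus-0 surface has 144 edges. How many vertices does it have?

50

χ = 2 − 2·0 = 2, and every face is a triangle so 3F = 2E.
F = 2E/3 = 96. Then V = 2 + E − F = 2 + 144 − 96 = 50.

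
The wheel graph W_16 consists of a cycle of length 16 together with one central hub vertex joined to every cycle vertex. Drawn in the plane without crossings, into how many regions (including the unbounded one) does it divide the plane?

17

W_16 has V = 16 + 1 = 17 vertices and E = 2·16 = 32 edges.
By Euler's formula F = 2 − V + E = 2 − 17 + 32 = 17.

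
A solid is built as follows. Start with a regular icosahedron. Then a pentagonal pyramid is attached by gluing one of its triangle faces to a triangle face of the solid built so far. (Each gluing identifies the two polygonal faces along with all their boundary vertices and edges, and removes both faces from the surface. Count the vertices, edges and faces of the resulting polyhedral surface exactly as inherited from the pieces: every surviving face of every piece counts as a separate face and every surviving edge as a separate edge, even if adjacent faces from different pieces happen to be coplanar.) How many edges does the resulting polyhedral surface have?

37

A regular icosahedron: V=12, E=30, F=20.
Attach a pentagonal pyramid (V=6, E=10, F=6) along a 3-gon: merge 3 vertices and 3 edges, delete both glued faces → V=15, E=37, F=24.
Check: V − E + F = 15 − 37 + 24 = 2.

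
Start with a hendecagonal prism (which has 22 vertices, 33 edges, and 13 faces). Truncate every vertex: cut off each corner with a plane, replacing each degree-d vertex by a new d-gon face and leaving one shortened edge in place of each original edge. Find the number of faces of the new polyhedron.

35

Truncation replaces each original edge-end by a new vertex, so V′ = 2E = 66.
Each original edge survives, and each old vertex of degree d contributes d new edges; summing degrees gives Σd = 2E, so E′ = E + 2E = 3E = 99.
Each original face survives and each original vertex becomes one new face: F′ = F + V = 35.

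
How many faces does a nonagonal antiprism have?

An antiprism on an n-gon has two n-gon caps and 2n triangles: V = 2·9 = 18, E = 4·9 = 36, F = 2·9 + 2 = 20.

20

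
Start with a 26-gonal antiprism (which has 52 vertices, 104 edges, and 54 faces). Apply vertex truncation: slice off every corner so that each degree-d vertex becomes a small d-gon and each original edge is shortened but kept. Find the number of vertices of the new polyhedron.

208

Truncation replaces each original edge-end by a new vertex, so V′ = 2E = 208.
Each original edge survives, and each old vertex of degree d contributes d new edges; summing degrees gives Σd = 2E, so E′ = E + 2E = 3E = 312.
Each original face survives and each original vertex becomes one new face: F′ = F + V = 106.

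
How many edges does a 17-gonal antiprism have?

68

An antiprism on an n-gon has two n-gon caps and 2n triangles: V = 2·17 = 34, E = 4·17 = 68, F = 2·17 + 2 = 36.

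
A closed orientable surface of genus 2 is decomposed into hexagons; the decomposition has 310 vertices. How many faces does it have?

156

χ = 2 − 2·2 = -2, and every face is a hexagon so 6F = 2E.
V − E + F = -2 with E = 6F/2 gives 310 − (6/2 − 1)·F = -2, so F = 156 and E = 468.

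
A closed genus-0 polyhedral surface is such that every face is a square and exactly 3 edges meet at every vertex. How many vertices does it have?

Each face has 4 edges and each edge borders two faces, so 2E = 4F.
Each vertex has degree 3, so 3V = 2E and hence V = 4F/3.
Euler: V − E + F = 2 ⇒ (4F/3) − (4F/2) + F = 2.
Multiply by 6: (8 − 12 + 6)F = 12, i.e. 2F = 12.
So F = 6, E = 4·6/2 = 12, V = 4·6/3 = 8.

8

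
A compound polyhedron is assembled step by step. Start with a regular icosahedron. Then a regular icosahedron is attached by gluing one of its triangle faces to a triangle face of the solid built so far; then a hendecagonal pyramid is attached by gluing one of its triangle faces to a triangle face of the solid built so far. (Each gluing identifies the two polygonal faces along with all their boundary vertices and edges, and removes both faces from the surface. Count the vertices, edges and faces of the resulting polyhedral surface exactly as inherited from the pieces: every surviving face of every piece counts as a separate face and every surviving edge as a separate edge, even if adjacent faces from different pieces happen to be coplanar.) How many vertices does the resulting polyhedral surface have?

30

A regular icosahedron: V=12, E=30, F=20.
Attach a regular icosahedron (V=12, E=30, F=20) along a 3-gon: merge 3 vertices and 3 edges, delete both glued faces → V=21, E=57, F=38.
Attach a hendecagonal pyramid (V=12, E=22, F=12) along a 3-gon: merge 3 vertices and 3 edges, delete both glued faces → V=30, E=76, F=48.
Check: V − E + F = 30 − 76 + 48 = 2.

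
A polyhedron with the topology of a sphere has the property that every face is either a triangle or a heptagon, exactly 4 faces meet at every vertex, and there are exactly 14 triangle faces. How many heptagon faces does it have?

Let x be the number of heptagons; then F = 14 + x.
Edge–face incidences: 2E = 3·14 + 7·x = 42 + 7x.
Every vertex has degree 4, so 4V = 2E.
Euler: V − E + F = 2 ⇒ (2E)/4 − E + (14 + x) = 2.
Multiply by 8: 2·(2E) − 4·(2E) + 8·(14 + x) = 16, i.e. 112 + 8x − 2·(42 + 7x) = 16.
Collecting terms: −6x + 28 = 16, so −6x = −12, so x = 2.
Then 2E = 42 + 7·2 = 56, so E = 28, V = 2E/4 = 14, F = 14 + 2 = 16.

2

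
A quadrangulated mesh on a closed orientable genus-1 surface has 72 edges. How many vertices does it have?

36

χ = 2 − 2·1 = 0, and every face is a square so 4F = 2E.
F = 2E/4 = 36. Then V = 0 + E − F = 0 + 72 − 36 = 36.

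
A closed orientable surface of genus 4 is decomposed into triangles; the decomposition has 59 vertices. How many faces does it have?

130

χ = 2 − 2·4 = -6, and every face is a triangle so 3F = 2E.
V − E + F = -6 with E = 3F/2 gives 59 − (3/2 − 1)·F = -6, so F = 130 and E = 195.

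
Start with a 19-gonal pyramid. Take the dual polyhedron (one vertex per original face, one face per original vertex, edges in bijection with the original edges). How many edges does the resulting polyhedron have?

38

The base solid has V = 20, E = 38, F = 20.
The dual swaps V and F and preserves E: V′ = F = 20, E′ = E = 38, F′ = V = 20.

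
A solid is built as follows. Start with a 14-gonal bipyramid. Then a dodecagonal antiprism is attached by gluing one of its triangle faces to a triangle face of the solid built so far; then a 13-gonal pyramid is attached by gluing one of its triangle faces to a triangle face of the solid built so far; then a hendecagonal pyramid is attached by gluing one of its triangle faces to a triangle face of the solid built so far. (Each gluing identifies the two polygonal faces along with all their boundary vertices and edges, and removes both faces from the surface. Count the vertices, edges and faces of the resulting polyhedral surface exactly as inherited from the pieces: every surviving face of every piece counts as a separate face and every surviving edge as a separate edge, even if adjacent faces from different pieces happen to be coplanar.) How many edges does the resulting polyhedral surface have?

A 14-gonal bipyramid: V=16, E=42, F=28.
Attach a dodecagonal antiprism (V=24, E=48, F=26) along a 3-gon: merge 3 vertices and 3 edges, delete both glued faces → V=37, E=87, F=52.
Attach a 13-gonal pyramid (V=14, E=26, F=14) along a 3-gon: merge 3 vertices and 3 edges, delete both glued faces → V=48, E=110, F=64.
Attach a hendecagonal pyramid (V=12, E=22, F=12) along a 3-gon: merge 3 vertices and 3 edges, delete both glued faces → V=57, E=129, F=74.
Check: V − E + F = 57 − 129 + 74 = 2.

129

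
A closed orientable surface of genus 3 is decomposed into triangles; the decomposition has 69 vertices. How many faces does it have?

146

χ = 2 − 2·3 = -4, and every face is a triangle so 3F = 2E.
V − E + F = -4 with E = 3F/2 gives 69 − (3/2 − 1)·F = -4, so F = 146 and E = 219.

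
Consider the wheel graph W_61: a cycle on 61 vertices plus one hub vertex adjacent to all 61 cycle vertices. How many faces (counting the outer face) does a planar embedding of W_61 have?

W_61 has V = 61 + 1 = 62 vertices and E = 2·61 = 122 edges.
By Euler's formula F = 2 − V + E = 2 − 62 + 122 = 62.

62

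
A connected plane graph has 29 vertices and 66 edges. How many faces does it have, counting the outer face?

Euler's formula for a connected plane graph: V − E + F = 2, so F = 2 − 29 + 66 = 39.

39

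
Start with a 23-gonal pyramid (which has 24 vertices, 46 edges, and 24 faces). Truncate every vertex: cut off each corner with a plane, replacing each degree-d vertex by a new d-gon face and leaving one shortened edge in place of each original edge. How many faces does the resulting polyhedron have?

Truncation replaces each original edge-end by a new vertex, so V′ = 2E = 92.
Each original edge survives, and each old vertex of degree d contributes d new edges; summing degrees gives Σd = 2E, so E′ = E + 2E = 3E = 138.
Each original face survives and each original vertex becomes one new face: F′ = F + V = 48.

48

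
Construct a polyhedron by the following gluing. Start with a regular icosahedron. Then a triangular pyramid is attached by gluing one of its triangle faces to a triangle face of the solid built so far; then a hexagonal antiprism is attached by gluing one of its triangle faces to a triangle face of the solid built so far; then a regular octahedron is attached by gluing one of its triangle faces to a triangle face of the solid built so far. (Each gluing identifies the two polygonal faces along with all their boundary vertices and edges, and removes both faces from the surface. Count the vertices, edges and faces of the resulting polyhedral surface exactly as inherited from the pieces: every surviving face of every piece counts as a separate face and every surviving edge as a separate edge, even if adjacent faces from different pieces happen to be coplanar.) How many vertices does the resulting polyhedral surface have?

A regular icosahedron: V=12, E=30, F=20.
Attach a triangular pyramid (V=4, E=6, F=4) along a 3-gon: merge 3 vertices and 3 edges, delete both glued faces → V=13, E=33, F=22.
Attach a hexagonal antiprism (V=12, E=24, F=14) along a 3-gon: merge 3 vertices and 3 edges, delete both glued faces → V=22, E=54, F=34.
Attach a regular octahedron (V=6, E=12, F=8) along a 3-gon: merge 3 vertices and 3 edges, delete both glued faces → V=25, E=63, F=40.
Check: V − E + F = 25 − 63 + 40 = 2.

25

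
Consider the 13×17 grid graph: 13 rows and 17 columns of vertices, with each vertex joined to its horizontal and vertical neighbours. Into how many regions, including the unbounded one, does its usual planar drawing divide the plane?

The grid has V = 13·17 = 221 vertices and E = 13·16 + 17·12 = 412 edges.
F = 2 − V + E = 2 − 221 + 412 = 193.

193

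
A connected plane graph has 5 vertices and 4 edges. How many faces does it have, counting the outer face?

1

Euler's formula for a connected plane graph: V − E + F = 2, so F = 2 − 5 + 4 = 1.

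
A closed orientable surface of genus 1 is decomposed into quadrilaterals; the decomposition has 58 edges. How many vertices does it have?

29

χ = 2 − 2·1 = 0, and every face is a square so 4F = 2E.
F = 2E/4 = 29. Then V = 0 + E − F = 0 + 58 − 29 = 29.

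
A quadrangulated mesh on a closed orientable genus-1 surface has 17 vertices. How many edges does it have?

34

χ = 2 − 2·1 = 0, and every face is a square so 4F = 2E.
V − E + F = 0 with E = 4F/2 gives 17 − (4/2 − 1)·F = 0, so F = 17 and E = 34.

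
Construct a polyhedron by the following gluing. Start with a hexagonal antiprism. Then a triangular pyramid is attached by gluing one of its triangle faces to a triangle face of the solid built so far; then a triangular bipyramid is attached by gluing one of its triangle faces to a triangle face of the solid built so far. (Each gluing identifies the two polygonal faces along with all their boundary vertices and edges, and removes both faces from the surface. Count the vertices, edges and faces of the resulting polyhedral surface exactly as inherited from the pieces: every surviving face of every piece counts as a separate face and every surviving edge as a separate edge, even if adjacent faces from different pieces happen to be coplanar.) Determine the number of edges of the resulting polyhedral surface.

33

A hexagonal antiprism: V=12, E=24, F=14.
Attach a triangular pyramid (V=4, E=6, F=4) along a 3-gon: merge 3 vertices and 3 edges, delete both glued faces → V=13, E=27, F=16.
Attach a triangular bipyramid (V=5, E=9, F=6) along a 3-gon: merge 3 vertices and 3 edges, delete both glued faces → V=15, E=33, F=20.
Check: V − E + F = 15 − 33 + 20 = 2.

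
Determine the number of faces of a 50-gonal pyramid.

A pyramid on an n-gon base has one n-gon and n triangles: V = 50 + 1 = 51, E = 2·50 = 100, F = 50 + 1 = 51.

51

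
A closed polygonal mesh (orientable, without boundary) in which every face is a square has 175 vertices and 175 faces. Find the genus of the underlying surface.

Every face is a square, so 2E = 4·175 = 700, giving E = 350.
χ = V − E + F = 175 − 350 + 175 = 0.
For a closed orientable surface χ = 2 − 2g, so g = (2 − (0))/2 = 1.

1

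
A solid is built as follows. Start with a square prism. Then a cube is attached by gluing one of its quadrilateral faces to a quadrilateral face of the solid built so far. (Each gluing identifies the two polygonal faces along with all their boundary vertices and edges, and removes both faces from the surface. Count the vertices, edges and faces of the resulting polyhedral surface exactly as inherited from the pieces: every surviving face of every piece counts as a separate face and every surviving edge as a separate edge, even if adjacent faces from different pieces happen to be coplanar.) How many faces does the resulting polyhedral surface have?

10

A square prism: V=8, E=12, F=6.
Attach a cube (V=8, E=12, F=6) along a 4-gon: merge 4 vertices and 4 edges, delete both glued faces → V=12, E=20, F=10.
Check: V − E + F = 12 − 20 + 10 = 2.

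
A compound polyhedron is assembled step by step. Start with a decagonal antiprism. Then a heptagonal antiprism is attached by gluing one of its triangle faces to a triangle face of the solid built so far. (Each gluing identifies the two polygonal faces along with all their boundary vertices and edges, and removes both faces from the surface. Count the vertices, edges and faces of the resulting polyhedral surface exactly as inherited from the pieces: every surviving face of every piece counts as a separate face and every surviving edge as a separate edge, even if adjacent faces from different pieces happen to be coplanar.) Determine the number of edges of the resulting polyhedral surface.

A decagonal antiprism: V=20, E=40, F=22.
Attach a heptagonal antiprism (V=14, E=28, F=16) along a 3-gon: merge 3 vertices and 3 edges, delete both glued faces → V=31, E=65, F=36.
Check: V − E + F = 31 − 65 + 36 = 2.

65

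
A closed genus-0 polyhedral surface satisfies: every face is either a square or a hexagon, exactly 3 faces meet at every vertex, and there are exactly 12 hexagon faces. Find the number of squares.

6

Let x be the number of squares; then F = 12 + x.
Edge–face incidences: 2E = 6·12 + 4·x = 72 + 4x.
Every vertex has degree 3, so 3V = 2E.
Euler: V − E + F = 2 ⇒ (2E)/3 − E + (12 + x) = 2.
Multiply by 6: 2·(2E) − 3·(2E) + 6·(12 + x) = 12, i.e. 72 + 6x − (72 + 4x) = 12.
Collecting terms: 2x = 12, so x = 6.
Then 2E = 72 + 4·6 = 96, so E = 48, V = 2E/3 = 32, F = 12 + 6 = 18.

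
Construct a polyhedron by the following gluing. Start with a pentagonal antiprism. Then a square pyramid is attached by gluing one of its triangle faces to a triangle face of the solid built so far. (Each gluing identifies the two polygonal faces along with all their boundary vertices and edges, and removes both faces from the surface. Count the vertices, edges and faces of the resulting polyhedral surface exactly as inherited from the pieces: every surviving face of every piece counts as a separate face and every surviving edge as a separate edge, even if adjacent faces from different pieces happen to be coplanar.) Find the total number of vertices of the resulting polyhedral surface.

A pentagonal antiprism: V=10, E=20, F=12.
Attach a square pyramid (V=5, E=8, F=5) along a 3-gon: merge 3 vertices and 3 edges, delete both glued faces → V=12, E=25, F=15.
Check: V − E + F = 12 − 25 + 15 = 2.

12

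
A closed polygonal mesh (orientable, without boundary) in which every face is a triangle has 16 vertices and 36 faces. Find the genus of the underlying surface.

2

Every face is a triangle, so 2E = 3·36 = 108, giving E = 54.
χ = V − E + F = 16 − 54 + 36 = -2.
For a closed orientable surface χ = 2 − 2g, so g = (2 − (-2))/2 = 2.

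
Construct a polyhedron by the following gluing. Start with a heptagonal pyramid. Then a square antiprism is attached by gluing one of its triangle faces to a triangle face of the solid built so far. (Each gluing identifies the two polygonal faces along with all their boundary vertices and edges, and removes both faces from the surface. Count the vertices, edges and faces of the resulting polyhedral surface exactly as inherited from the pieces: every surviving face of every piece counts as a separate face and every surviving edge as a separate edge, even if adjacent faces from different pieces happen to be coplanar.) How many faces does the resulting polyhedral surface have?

A heptagonal pyramid: V=8, E=14, F=8.
Attach a square antiprism (V=8, E=16, F=10) along a 3-gon: merge 3 vertices and 3 edges, delete both glued faces → V=13, E=27, F=16.
Check: V − E + F = 13 − 27 + 16 = 2.

16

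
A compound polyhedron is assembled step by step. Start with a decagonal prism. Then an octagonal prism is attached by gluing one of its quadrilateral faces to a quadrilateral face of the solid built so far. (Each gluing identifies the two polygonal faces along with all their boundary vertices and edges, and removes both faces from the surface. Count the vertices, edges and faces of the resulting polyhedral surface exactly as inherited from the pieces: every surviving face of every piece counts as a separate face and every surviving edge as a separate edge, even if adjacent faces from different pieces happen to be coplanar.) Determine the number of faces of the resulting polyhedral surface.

20

A decagonal prism: V=20, E=30, F=12.
Attach an octagonal prism (V=16, E=24, F=10) along a 4-gon: merge 4 vertices and 4 edges, delete both glued faces → V=32, E=50, F=20.
Check: V − E + F = 32 − 50 + 20 = 2.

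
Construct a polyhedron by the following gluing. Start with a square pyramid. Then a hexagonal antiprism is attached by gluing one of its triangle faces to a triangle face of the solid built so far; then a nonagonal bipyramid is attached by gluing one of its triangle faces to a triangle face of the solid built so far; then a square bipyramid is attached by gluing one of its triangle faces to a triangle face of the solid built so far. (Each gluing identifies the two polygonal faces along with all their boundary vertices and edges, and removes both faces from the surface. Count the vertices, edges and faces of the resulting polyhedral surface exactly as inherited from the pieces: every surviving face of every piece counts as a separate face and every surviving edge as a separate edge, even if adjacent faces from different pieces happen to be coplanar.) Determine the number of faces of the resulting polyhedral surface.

39

A square pyramid: V=5, E=8, F=5.
Attach a hexagonal antiprism (V=12, E=24, F=14) along a 3-gon: merge 3 vertices and 3 edges, delete both glued faces → V=14, E=29, F=17.
Attach a nonagonal bipyramid (V=11, E=27, F=18) along a 3-gon: merge 3 vertices and 3 edges, delete both glued faces → V=22, E=53, F=33.
Attach a square bipyramid (V=6, E=12, F=8) along a 3-gon: merge 3 vertices and 3 edges, delete both glued faces → V=25, E=62, F=39.
Check: V − E + F = 25 − 62 + 39 = 2.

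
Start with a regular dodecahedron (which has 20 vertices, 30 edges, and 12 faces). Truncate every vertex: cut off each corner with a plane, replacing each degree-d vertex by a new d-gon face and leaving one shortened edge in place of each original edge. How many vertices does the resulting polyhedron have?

Truncation replaces each original edge-end by a new vertex, so V′ = 2E = 60.
Each original edge survives, and each old vertex of degree d contributes d new edges; summing degrees gives Σd = 2E, so E′ = E + 2E = 3E = 90.
Each original face survives and each original vertex becomes one new face: F′ = F + V = 32.

60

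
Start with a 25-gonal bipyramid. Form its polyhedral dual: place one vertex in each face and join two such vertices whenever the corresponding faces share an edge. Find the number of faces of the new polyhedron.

27

The base solid has V = 27, E = 75, F = 50.
The dual swaps V and F and preserves E: V′ = F = 50, E′ = E = 75, F′ = V = 27.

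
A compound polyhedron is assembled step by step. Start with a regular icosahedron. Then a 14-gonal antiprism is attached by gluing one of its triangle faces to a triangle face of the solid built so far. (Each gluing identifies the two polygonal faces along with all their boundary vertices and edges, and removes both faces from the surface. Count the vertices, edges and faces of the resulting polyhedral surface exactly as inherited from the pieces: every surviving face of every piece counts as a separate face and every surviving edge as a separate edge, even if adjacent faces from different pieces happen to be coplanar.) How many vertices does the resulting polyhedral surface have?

A regular icosahedron: V=12, E=30, F=20.
Attach a 14-gonal antiprism (V=28, E=56, F=30) along a 3-gon: merge 3 vertices and 3 edges, delete both glued faces → V=37, E=83, F=48.
Check: V − E + F = 37 − 83 + 48 = 2.

37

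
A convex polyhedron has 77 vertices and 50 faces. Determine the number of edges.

Here V − E + F = 2.
E = V + F − (2) = 77 + 50 − (2) = 125.

125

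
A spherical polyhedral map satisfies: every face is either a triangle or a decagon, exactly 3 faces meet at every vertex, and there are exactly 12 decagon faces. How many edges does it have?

Let x be the number of triangles; then F = 12 + x.
Edge–face incidences: 2E = 10·12 + 3·x = 120 + 3x.
Every vertex has degree 3, so 3V = 2E.
Euler: V − E + F = 2 ⇒ (2E)/3 − E + (12 + x) = 2.
Multiply by 6: 2·(2E) − 3·(2E) + 6·(12 + x) = 12, i.e. 72 + 6x − (120 + 3x) = 12.
Collecting terms: 3x − 48 = 12, so 3x = 60, so x = 20.
Then 2E = 120 + 3·20 = 180, so E = 90, V = 2E/3 = 60, F = 12 + 20 = 32.

90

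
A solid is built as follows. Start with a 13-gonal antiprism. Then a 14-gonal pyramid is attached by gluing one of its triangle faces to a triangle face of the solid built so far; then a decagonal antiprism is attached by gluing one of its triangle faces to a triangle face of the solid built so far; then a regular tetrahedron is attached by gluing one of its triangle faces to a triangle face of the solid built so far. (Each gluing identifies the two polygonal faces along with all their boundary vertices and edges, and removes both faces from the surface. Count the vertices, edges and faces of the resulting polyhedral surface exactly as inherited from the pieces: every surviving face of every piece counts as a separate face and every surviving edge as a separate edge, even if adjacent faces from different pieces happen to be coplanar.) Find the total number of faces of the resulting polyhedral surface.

63

A 13-gonal antiprism: V=26, E=52, F=28.
Attach a 14-gonal pyramid (V=15, E=28, F=15) along a 3-gon: merge 3 vertices and 3 edges, delete both glued faces → V=38, E=77, F=41.
Attach a decagonal antiprism (V=20, E=40, F=22) along a 3-gon: merge 3 vertices and 3 edges, delete both glued faces → V=55, E=114, F=61.
Attach a regular tetrahedron (V=4, E=6, F=4) along a 3-gon: merge 3 vertices and 3 edges, delete both glued faces → V=56, E=117, F=63.
Check: V − E + F = 56 − 117 + 63 = 2.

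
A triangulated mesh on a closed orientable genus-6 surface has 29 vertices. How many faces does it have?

78

χ = 2 − 2·6 = -10, and every face is a triangle so 3F = 2E.
V − E + F = -10 with E = 3F/2 gives 29 − (3/2 − 1)·F = -10, so F = 78 and E = 117.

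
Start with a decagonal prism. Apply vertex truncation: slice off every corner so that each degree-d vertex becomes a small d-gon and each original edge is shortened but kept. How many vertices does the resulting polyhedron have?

60

The base solid has V = 20, E = 30, F = 12.
Truncation replaces each original edge-end by a new vertex, so V′ = 2E = 60.
Each original edge survives, and each old vertex of degree d contributes d new edges; summing degrees gives Σd = 2E, so E′ = E + 2E = 3E = 90.
Each original face survives and each original vertex becomes one new face: F′ = F + V = 32.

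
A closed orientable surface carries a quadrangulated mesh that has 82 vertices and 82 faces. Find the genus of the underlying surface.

Every face is a square, so 2E = 4·82 = 328, giving E = 164.
χ = V − E + F = 82 − 164 + 82 = 0.
For a closed orientable surface χ = 2 − 2g, so g = (2 − (0))/2 = 1.

1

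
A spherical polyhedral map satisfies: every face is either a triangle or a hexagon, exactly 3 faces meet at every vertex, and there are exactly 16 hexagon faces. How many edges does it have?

54

Let x be the number of triangles; then F = 16 + x.
Edge–face incidences: 2E = 6·16 + 3·x = 96 + 3x.
Every vertex has degree 3, so 3V = 2E.
Euler: V − E + F = 2 ⇒ (2E)/3 − E + (16 + x) = 2.
Multiply by 6: 2·(2E) − 3·(2E) + 6·(16 + x) = 12, i.e. 96 + 6x − (96 + 3x) = 12.
Collecting terms: 3x = 12, so x = 4.
Then 2E = 96 + 3·4 = 108, so E = 54, V = 2E/3 = 36, F = 16 + 4 = 20.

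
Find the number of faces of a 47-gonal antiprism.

96

An antiprism on an n-gon has two n-gon caps and 2n triangles: V = 2·47 = 94, E = 4·47 = 188, F = 2·47 + 2 = 96.
Check: V − E + F = 94 − 188 + 96 = 2.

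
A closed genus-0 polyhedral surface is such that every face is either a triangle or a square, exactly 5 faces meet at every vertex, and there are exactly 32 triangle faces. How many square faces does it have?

6

Let x be the number of squares; then F = 32 + x.
Edge–face incidences: 2E = 3·32 + 4·x = 96 + 4x.
Every vertex has degree 5, so 5V = 2E.
Euler: V − E + F = 2 ⇒ (2E)/5 − E + (32 + x) = 2.
Multiply by 10: 2·(2E) − 5·(2E) + 10·(32 + x) = 20, i.e. 320 + 10x − 3·(96 + 4x) = 20.
Collecting terms: −2x + 32 = 20, so −2x = −12, so x = 6.
Then 2E = 96 + 4·6 = 120, so E = 60, V = 2E/5 = 24, F = 32 + 6 = 38.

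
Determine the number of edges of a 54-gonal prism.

162

A prism on an n-gon has two n-gon bases and n rectangular sides: V = 2·54 = 108, E = 3·54 = 162, F = 54 + 2 = 56.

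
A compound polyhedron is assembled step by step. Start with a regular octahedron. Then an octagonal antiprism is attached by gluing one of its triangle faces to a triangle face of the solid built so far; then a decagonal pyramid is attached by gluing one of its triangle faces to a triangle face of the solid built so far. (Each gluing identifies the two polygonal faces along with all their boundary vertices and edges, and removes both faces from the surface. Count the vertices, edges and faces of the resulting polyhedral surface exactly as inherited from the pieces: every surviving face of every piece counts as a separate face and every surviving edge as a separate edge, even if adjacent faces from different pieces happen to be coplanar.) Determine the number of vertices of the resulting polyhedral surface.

27

A regular octahedron: V=6, E=12, F=8.
Attach an octagonal antiprism (V=16, E=32, F=18) along a 3-gon: merge 3 vertices and 3 edges, delete both glued faces → V=19, E=41, F=24.
Attach a decagonal pyramid (V=11, E=20, F=11) along a 3-gon: merge 3 vertices and 3 edges, delete both glued faces → V=27, E=58, F=33.
Check: V − E + F = 27 − 58 + 33 = 2.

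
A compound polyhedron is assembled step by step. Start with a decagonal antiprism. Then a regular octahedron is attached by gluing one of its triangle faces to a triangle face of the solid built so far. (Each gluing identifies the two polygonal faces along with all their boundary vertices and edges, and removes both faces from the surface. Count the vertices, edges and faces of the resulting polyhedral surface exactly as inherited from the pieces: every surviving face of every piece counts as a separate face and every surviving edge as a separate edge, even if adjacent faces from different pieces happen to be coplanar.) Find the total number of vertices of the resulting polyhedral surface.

A decagonal antiprism: V=20, E=40, F=22.
Attach a regular octahedron (V=6, E=12, F=8) along a 3-gon: merge 3 vertices and 3 edges, delete both glued faces → V=23, E=49, F=28.
Check: V − E + F = 23 − 49 + 28 = 2.

23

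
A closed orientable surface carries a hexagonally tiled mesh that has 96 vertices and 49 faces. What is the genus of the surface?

Every face is a hexagon, so 2E = 6·49 = 294, giving E = 147.
χ = V − E + F = 96 − 147 + 49 = -2.
For a closed orientable surface χ = 2 − 2g, so g = (2 − (-2))/2 = 2.

2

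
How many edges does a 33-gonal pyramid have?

A pyramid on an n-gon base has one n-gon and n triangles: V = 33 + 1 = 34, E = 2·33 = 66, F = 33 + 1 = 34.

66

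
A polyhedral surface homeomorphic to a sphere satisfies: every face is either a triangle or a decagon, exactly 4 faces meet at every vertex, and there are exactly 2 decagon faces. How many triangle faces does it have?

20

Let x be the number of triangles; then F = 2 + x.
Edge–face incidences: 2E = 10·2 + 3·x = 20 + 3x.
Every vertex has degree 4, so 4V = 2E.
Euler: V − E + F = 2 ⇒ (2E)/4 − E + (2 + x) = 2.
Multiply by 8: 2·(2E) − 4·(2E) + 8·(2 + x) = 16, i.e. 16 + 8x − 2·(20 + 3x) = 16.
Collecting terms: 2x − 24 = 16, so 2x = 40, so x = 20.
Then 2E = 20 + 3·20 = 80, so E = 40, V = 2E/4 = 20, F = 2 + 20 = 22.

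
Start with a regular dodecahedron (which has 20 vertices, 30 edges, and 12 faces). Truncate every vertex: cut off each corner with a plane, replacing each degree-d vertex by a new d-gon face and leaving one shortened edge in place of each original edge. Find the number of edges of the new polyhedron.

Truncation replaces each original edge-end by a new vertex, so V′ = 2E = 60.
Each original edge survives, and each old vertex of degree d contributes d new edges; summing degrees gives Σd = 2E, so E′ = E + 2E = 3E = 90.
Each original face survives and each original vertex becomes one new face: F′ = F + V = 32.

90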